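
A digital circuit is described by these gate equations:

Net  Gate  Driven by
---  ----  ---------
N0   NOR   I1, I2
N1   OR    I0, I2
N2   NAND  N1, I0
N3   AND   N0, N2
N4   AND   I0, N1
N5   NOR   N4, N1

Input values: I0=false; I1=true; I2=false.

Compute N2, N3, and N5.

N2 = true, N3 = false, N5 = true

N0 = I1 NOR I2 = true NOR false = false
N1 = I0 OR I2 = false OR false = false
N2 = N1 NAND I0 = false NAND false = true
N3 = N0 AND N2 = false AND true = false
N4 = I0 AND N1 = false AND false = false
N5 = N4 NOR N1 = false NOR false = true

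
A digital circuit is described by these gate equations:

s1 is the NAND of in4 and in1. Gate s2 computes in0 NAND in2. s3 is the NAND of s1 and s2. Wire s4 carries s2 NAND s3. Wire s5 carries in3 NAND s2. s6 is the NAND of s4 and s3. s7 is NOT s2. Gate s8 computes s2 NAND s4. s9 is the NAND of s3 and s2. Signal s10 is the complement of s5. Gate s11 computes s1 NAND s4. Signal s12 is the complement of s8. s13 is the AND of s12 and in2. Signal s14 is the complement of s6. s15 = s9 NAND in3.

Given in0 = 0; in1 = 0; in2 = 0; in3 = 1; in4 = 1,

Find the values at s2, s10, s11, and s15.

s2 = 1; s10 = 1; s11 = 0; s15 = 0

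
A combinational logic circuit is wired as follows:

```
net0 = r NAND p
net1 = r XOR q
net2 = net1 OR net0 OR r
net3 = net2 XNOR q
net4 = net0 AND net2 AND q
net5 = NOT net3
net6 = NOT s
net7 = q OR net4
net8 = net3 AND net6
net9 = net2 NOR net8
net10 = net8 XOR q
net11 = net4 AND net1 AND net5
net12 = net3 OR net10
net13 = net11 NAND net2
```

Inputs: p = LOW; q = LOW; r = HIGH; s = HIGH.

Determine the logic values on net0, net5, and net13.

net0 = HIGH, net5 = HIGH, net13 = HIGH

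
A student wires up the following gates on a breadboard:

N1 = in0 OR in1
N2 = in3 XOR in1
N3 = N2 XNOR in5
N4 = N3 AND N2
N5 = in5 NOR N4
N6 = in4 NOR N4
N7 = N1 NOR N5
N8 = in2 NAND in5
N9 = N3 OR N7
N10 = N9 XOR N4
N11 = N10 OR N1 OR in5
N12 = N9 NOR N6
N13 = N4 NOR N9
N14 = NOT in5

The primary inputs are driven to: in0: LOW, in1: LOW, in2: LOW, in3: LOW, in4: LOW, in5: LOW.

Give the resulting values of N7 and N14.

N7 = LOW, N14 = HIGH

N1 = in0 OR in1 = LOW OR LOW = LOW
N2 = in3 XOR in1 = LOW XOR LOW = LOW
N3 = N2 XNOR in5 = LOW XNOR LOW = HIGH
N4 = N3 AND N2 = HIGH AND LOW = LOW
N5 = in5 NOR N4 = LOW NOR LOW = HIGH
N7 = N1 NOR N5 = LOW NOR HIGH = LOW
N14 = NOT in5 = NOT LOW = HIGH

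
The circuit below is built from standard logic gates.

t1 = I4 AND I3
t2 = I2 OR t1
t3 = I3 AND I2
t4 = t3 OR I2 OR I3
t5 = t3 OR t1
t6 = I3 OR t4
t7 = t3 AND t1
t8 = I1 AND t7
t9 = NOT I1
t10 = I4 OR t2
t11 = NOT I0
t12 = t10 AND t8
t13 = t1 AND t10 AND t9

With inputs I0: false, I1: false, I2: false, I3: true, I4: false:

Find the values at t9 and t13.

t1 = I4 AND I3 = false AND true = false
t2 = I2 OR t1 = false OR false = false
t9 = NOT I1 = NOT false = true
t10 = I4 OR t2 = false OR false = false
t13 = t1 AND t10 AND t9 = false AND false AND true = false

t9 = true  t13 = false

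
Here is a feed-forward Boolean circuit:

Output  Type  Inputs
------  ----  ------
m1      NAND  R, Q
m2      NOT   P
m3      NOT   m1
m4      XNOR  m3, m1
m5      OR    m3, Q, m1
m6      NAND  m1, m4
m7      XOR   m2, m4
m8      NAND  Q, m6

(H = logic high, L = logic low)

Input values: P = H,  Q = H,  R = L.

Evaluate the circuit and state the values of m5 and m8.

m5 = H  m8 = L

m1 = R NAND Q = L NAND H = H
m3 = NOT m1 = NOT H = L
m4 = m3 XNOR m1 = L XNOR H = L
m5 = m3 OR Q OR m1 = L OR H OR H = H
m6 = m1 NAND m4 = H NAND L = H
m8 = Q NAND m6 = H NAND H = L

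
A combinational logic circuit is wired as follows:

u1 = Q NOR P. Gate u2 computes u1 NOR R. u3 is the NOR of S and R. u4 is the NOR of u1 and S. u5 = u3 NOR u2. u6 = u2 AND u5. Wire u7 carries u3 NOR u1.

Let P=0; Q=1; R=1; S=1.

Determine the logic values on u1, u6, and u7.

u1 = 0  u6 = 0  u7 = 1

u1 = Q NOR P = 1 NOR 0 = 0
u2 = u1 NOR R = 0 NOR 1 = 0
u3 = S NOR R = 1 NOR 1 = 0
u5 = u3 NOR u2 = 0 NOR 0 = 1
u6 = u2 AND u5 = 0 AND 1 = 0
u7 = u3 NOR u1 = 0 NOR 0 = 1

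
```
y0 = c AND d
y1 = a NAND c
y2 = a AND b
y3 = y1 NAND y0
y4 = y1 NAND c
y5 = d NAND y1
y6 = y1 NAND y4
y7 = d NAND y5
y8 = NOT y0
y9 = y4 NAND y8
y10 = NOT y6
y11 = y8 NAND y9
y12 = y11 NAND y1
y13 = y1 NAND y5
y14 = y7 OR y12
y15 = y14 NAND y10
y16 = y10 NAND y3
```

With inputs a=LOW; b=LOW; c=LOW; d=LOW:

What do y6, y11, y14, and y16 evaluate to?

y0 = c AND d = LOW AND LOW = LOW
y1 = a NAND c = LOW NAND LOW = HIGH
y3 = y1 NAND y0 = HIGH NAND LOW = HIGH
y4 = y1 NAND c = HIGH NAND LOW = HIGH
y5 = d NAND y1 = LOW NAND HIGH = HIGH
y6 = y1 NAND y4 = HIGH NAND HIGH = LOW
y7 = d NAND y5 = LOW NAND HIGH = HIGH
y8 = NOT y0 = NOT LOW = HIGH
y9 = y4 NAND y8 = HIGH NAND HIGH = LOW
y10 = NOT y6 = NOT LOW = HIGH
y11 = y8 NAND y9 = HIGH NAND LOW = HIGH
y12 = y11 NAND y1 = HIGH NAND HIGH = LOW
y14 = y7 OR y12 = HIGH OR LOW = HIGH
y16 = y10 NAND y3 = HIGH NAND HIGH = LOW

y6 = LOW, y11 = HIGH, y14 = HIGH, y16 = LOW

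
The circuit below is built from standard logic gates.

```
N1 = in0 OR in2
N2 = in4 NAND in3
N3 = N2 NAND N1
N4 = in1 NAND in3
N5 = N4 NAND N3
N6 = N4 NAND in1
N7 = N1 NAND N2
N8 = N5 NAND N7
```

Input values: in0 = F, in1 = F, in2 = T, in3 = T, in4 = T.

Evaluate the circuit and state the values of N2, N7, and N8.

N2 = F  N7 = T  N8 = T

N1 = in0 OR in2 = F OR T = T
N2 = in4 NAND in3 = T NAND T = F
N3 = N2 NAND N1 = F NAND T = T
N4 = in1 NAND in3 = F NAND T = T
N5 = N4 NAND N3 = T NAND T = F
N7 = N1 NAND N2 = T NAND F = T
N8 = N5 NAND N7 = F NAND T = T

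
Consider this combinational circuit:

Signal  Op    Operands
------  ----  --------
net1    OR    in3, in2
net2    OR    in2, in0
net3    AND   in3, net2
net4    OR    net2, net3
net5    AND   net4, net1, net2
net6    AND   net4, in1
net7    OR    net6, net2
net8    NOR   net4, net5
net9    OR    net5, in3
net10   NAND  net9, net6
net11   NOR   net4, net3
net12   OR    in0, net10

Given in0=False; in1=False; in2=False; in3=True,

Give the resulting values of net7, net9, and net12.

net7 = False, net9 = True, net12 = True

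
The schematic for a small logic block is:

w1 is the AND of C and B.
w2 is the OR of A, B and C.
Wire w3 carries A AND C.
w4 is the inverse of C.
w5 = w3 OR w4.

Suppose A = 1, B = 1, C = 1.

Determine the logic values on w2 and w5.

w2 = A OR B OR C = 1 OR 1 OR 1 = 1
w3 = A AND C = 1 AND 1 = 1
w4 = NOT C = NOT 1 = 0
w5 = w3 OR w4 = 1 OR 0 = 1

w2 = 1; w5 = 1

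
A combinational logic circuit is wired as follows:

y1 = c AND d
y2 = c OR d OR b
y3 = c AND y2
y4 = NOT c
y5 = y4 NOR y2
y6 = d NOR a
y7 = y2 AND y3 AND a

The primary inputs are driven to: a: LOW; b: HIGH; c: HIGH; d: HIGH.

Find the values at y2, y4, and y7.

y2 = HIGH, y4 = LOW, y7 = LOW

y2 = c OR d OR b = HIGH OR HIGH OR HIGH = HIGH
y3 = c AND y2 = HIGH AND HIGH = HIGH
y4 = NOT c = NOT HIGH = LOW
y7 = y2 AND y3 AND a = HIGH AND HIGH AND LOW = LOW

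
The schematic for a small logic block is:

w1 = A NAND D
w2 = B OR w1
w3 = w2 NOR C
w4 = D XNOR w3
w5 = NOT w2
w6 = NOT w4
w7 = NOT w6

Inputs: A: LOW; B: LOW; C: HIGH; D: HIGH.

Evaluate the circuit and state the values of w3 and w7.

w3 = LOW  w7 = LOW

w1 = A NAND D = LOW NAND HIGH = HIGH
w2 = B OR w1 = LOW OR HIGH = HIGH
w3 = w2 NOR C = HIGH NOR HIGH = LOW
w4 = D XNOR w3 = HIGH XNOR LOW = LOW
w6 = NOT w4 = NOT LOW = HIGH
w7 = NOT w6 = NOT HIGH = LOW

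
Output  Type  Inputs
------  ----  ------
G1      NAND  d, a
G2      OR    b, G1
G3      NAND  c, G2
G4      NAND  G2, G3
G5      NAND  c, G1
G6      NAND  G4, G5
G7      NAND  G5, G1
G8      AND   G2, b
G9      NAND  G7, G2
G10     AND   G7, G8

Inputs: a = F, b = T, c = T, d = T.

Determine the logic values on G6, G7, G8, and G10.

G1 = d NAND a = T NAND F = T
G2 = b OR G1 = T OR T = T
G3 = c NAND G2 = T NAND T = F
G4 = G2 NAND G3 = T NAND F = T
G5 = c NAND G1 = T NAND T = F
G6 = G4 NAND G5 = T NAND F = T
G7 = G5 NAND G1 = F NAND T = T
G8 = G2 AND b = T AND T = T
G10 = G7 AND G8 = T AND T = T

G6 = T; G7 = T; G8 = T; G10 = T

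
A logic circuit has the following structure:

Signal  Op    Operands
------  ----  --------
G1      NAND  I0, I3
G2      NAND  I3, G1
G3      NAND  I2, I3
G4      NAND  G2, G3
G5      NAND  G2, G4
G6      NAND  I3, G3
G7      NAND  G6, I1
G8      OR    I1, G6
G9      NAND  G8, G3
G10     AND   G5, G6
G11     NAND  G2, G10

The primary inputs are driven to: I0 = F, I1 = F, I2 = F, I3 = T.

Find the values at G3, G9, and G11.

G1 = I0 NAND I3 = F NAND T = T
G2 = I3 NAND G1 = T NAND T = F
G3 = I2 NAND I3 = F NAND T = T
G4 = G2 NAND G3 = F NAND T = T
G5 = G2 NAND G4 = F NAND T = T
G6 = I3 NAND G3 = T NAND T = F
G8 = I1 OR G6 = F OR F = F
G9 = G8 NAND G3 = F NAND T = T
G10 = G5 AND G6 = T AND F = F
G11 = G2 NAND G10 = F NAND F = T

G3 = T  G9 = T  G11 = T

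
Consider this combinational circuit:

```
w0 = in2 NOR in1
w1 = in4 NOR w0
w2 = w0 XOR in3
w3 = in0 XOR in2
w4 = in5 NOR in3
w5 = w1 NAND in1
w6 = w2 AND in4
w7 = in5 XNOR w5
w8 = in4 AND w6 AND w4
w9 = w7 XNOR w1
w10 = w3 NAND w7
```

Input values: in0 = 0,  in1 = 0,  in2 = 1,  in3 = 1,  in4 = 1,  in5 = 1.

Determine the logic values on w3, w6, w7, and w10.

w0 = in2 NOR in1 = 1 NOR 0 = 0
w1 = in4 NOR w0 = 1 NOR 0 = 0
w2 = w0 XOR in3 = 0 XOR 1 = 1
w3 = in0 XOR in2 = 0 XOR 1 = 1
w5 = w1 NAND in1 = 0 NAND 0 = 1
w6 = w2 AND in4 = 1 AND 1 = 1
w7 = in5 XNOR w5 = 1 XNOR 1 = 1
w10 = w3 NAND w7 = 1 NAND 1 = 0

w3 = 1, w6 = 1, w7 = 1, w10 = 0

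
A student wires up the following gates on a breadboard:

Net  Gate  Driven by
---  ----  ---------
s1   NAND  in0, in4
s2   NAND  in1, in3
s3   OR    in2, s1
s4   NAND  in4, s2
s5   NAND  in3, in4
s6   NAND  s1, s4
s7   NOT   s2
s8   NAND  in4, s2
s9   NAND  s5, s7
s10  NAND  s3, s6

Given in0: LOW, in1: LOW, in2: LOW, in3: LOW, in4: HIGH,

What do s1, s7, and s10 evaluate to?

s1 = HIGH, s7 = LOW, s10 = LOW

s1 = in0 NAND in4 = LOW NAND HIGH = HIGH
s2 = in1 NAND in3 = LOW NAND LOW = HIGH
s3 = in2 OR s1 = LOW OR HIGH = HIGH
s4 = in4 NAND s2 = HIGH NAND HIGH = LOW
s6 = s1 NAND s4 = HIGH NAND LOW = HIGH
s7 = NOT s2 = NOT HIGH = LOW
s10 = s3 NAND s6 = HIGH NAND HIGH = LOW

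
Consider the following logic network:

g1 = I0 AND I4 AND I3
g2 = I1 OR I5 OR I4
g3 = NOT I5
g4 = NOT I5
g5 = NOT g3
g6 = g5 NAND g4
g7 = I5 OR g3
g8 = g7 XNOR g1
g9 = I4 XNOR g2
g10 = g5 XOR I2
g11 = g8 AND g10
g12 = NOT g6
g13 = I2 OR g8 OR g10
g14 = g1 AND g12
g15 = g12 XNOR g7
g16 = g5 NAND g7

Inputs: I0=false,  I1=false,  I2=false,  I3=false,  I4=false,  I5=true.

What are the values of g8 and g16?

g8 = false; g16 = false

g1 = I0 AND I4 AND I3 = false AND false AND false = false
g3 = NOT I5 = NOT true = false
g5 = NOT g3 = NOT false = true
g7 = I5 OR g3 = true OR false = true
g8 = g7 XNOR g1 = true XNOR false = false
g16 = g5 NAND g7 = true NAND true = false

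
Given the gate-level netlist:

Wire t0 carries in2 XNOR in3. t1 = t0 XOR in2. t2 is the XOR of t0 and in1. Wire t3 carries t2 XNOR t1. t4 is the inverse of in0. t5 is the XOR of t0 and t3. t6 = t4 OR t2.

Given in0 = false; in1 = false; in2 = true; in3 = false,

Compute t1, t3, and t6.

t1 = true; t3 = false; t6 = true

t0 = in2 XNOR in3 = true XNOR false = false
t1 = t0 XOR in2 = false XOR true = true
t2 = t0 XOR in1 = false XOR false = false
t3 = t2 XNOR t1 = false XNOR true = false
t4 = NOT in0 = NOT false = true
t6 = t4 OR t2 = true OR false = true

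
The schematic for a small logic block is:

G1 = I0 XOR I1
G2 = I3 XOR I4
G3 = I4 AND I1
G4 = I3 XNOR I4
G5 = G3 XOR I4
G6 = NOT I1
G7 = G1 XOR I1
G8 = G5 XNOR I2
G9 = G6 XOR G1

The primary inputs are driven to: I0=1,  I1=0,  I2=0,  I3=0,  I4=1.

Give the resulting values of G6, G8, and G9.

G1 = I0 XOR I1 = 1 XOR 0 = 1
G3 = I4 AND I1 = 1 AND 0 = 0
G5 = G3 XOR I4 = 0 XOR 1 = 1
G6 = NOT I1 = NOT 0 = 1
G8 = G5 XNOR I2 = 1 XNOR 0 = 0
G9 = G6 XOR G1 = 1 XOR 1 = 0

G6 = 1  G8 = 0  G9 = 0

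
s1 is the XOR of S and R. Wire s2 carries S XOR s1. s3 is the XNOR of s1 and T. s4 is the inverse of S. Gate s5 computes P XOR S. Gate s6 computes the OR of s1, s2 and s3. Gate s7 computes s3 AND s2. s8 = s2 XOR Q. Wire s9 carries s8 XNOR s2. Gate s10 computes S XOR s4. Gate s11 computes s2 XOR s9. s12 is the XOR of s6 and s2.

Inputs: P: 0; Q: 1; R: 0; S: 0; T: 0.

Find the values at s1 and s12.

s1 = 0; s12 = 1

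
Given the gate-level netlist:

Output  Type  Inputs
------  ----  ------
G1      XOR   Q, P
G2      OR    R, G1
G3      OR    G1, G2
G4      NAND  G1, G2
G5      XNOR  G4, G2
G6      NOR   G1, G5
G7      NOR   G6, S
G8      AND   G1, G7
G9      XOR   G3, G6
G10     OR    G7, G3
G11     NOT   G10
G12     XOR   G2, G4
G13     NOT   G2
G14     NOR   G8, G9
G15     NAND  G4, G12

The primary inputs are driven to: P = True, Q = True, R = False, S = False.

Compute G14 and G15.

G1 = Q XOR P = True XOR True = False
G2 = R OR G1 = False OR False = False
G3 = G1 OR G2 = False OR False = False
G4 = G1 NAND G2 = False NAND False = True
G5 = G4 XNOR G2 = True XNOR False = False
G6 = G1 NOR G5 = False NOR False = True
G7 = G6 NOR S = True NOR False = False
G8 = G1 AND G7 = False AND False = False
G9 = G3 XOR G6 = False XOR True = True
G12 = G2 XOR G4 = False XOR True = True
G14 = G8 NOR G9 = False NOR True = False
G15 = G4 NAND G12 = True NAND True = False

G14 = False  G15 = False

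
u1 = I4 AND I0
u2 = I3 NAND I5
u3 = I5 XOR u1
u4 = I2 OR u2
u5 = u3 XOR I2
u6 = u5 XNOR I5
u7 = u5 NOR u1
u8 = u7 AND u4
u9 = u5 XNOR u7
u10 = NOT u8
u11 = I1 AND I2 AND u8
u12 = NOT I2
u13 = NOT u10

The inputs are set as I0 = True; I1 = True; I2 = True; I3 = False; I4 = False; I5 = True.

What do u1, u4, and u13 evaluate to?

u1 = False, u4 = True, u13 = True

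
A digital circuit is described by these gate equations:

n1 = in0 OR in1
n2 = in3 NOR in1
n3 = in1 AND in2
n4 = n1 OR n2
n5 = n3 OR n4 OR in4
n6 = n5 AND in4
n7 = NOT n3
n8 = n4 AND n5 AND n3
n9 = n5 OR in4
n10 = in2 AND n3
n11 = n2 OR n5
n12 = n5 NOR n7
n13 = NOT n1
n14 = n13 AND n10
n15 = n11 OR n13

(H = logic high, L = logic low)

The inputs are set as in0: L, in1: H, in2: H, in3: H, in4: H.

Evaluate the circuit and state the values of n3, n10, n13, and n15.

n3 = H, n10 = H, n13 = L, n15 = H

n1 = in0 OR in1 = L OR H = H
n2 = in3 NOR in1 = H NOR H = L
n3 = in1 AND in2 = H AND H = H
n4 = n1 OR n2 = H OR L = H
n5 = n3 OR n4 OR in4 = H OR H OR H = H
n10 = in2 AND n3 = H AND H = H
n11 = n2 OR n5 = L OR H = H
n13 = NOT n1 = NOT H = L
n15 = n11 OR n13 = H OR L = H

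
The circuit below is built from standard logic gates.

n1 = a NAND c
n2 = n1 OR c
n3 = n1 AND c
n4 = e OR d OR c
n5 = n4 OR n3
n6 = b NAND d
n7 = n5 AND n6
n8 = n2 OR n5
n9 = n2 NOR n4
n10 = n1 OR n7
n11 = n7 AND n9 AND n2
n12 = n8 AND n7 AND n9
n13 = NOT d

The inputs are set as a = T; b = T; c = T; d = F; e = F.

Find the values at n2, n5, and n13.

n2 = T; n5 = T; n13 = T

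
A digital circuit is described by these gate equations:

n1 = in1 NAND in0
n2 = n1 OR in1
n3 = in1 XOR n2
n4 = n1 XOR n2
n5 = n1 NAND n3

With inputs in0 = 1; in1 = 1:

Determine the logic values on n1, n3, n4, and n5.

n1 = 0, n3 = 0, n4 = 1, n5 = 1

n1 = in1 NAND in0 = 1 NAND 1 = 0
n2 = n1 OR in1 = 0 OR 1 = 1
n3 = in1 XOR n2 = 1 XOR 1 = 0
n4 = n1 XOR n2 = 0 XOR 1 = 1
n5 = n1 NAND n3 = 0 NAND 0 = 1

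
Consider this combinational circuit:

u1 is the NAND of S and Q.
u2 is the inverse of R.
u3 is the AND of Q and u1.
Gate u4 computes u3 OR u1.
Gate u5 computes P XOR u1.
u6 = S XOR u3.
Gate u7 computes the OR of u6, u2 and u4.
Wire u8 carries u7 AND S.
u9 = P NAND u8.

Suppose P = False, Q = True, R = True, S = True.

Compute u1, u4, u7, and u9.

u1 = False, u4 = False, u7 = True, u9 = True

u1 = S NAND Q = True NAND True = False
u2 = NOT R = NOT True = False
u3 = Q AND u1 = True AND False = False
u4 = u3 OR u1 = False OR False = False
u6 = S XOR u3 = True XOR False = True
u7 = u6 OR u2 OR u4 = True OR False OR False = True
u8 = u7 AND S = True AND True = True
u9 = P NAND u8 = False NAND True = True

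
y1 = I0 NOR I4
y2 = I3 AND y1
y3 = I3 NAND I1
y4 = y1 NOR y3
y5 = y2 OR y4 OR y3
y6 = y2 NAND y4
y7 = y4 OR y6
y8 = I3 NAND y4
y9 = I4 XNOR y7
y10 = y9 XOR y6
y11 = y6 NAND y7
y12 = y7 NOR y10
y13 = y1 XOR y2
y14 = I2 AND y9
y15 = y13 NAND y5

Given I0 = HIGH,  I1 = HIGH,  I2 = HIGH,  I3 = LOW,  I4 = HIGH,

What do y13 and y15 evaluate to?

y1 = I0 NOR I4 = HIGH NOR HIGH = LOW
y2 = I3 AND y1 = LOW AND LOW = LOW
y3 = I3 NAND I1 = LOW NAND HIGH = HIGH
y4 = y1 NOR y3 = LOW NOR HIGH = LOW
y5 = y2 OR y4 OR y3 = LOW OR LOW OR HIGH = HIGH
y13 = y1 XOR y2 = LOW XOR LOW = LOW
y15 = y13 NAND y5 = LOW NAND HIGH = HIGH

y13 = LOW, y15 = HIGH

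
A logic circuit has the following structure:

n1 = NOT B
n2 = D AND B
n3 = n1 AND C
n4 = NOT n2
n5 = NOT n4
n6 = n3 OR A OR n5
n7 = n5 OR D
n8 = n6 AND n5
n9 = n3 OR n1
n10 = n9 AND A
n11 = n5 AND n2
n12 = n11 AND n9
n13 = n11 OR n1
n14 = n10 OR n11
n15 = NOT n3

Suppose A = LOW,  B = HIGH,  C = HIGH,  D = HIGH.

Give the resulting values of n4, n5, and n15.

n4 = LOW; n5 = HIGH; n15 = HIGH

n1 = NOT B = NOT HIGH = LOW
n2 = D AND B = HIGH AND HIGH = HIGH
n3 = n1 AND C = LOW AND HIGH = LOW
n4 = NOT n2 = NOT HIGH = LOW
n5 = NOT n4 = NOT LOW = HIGH
n15 = NOT n3 = NOT LOW = HIGH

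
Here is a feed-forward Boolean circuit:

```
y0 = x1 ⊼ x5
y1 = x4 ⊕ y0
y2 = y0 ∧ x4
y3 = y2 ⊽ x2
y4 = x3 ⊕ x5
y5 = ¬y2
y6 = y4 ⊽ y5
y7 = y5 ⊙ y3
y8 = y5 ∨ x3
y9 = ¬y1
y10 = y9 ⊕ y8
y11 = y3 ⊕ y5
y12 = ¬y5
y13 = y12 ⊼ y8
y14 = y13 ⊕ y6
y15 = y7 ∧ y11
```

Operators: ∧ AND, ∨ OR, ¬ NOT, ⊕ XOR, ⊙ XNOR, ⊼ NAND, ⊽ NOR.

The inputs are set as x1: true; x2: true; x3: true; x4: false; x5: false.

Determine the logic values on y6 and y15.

y0 = x1 NAND x5 = true NAND false = true
y2 = y0 AND x4 = true AND false = false
y3 = y2 NOR x2 = false NOR true = false
y4 = x3 XOR x5 = true XOR false = true
y5 = NOT y2 = NOT false = true
y6 = y4 NOR y5 = true NOR true = false
y7 = y5 XNOR y3 = true XNOR false = false
y11 = y3 XOR y5 = false XOR true = true
y15 = y7 AND y11 = false AND true = false

y6 = false; y15 = false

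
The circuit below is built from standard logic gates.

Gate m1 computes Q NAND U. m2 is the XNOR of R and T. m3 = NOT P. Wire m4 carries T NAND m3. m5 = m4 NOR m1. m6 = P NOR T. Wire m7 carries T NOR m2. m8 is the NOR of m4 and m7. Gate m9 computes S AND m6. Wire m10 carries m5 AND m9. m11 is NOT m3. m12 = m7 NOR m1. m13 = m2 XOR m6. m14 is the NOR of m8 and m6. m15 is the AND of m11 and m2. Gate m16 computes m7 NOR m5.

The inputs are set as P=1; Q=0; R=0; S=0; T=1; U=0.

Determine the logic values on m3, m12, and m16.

m3 = 0, m12 = 0, m16 = 1

m1 = Q NAND U = 0 NAND 0 = 1
m2 = R XNOR T = 0 XNOR 1 = 0
m3 = NOT P = NOT 1 = 0
m4 = T NAND m3 = 1 NAND 0 = 1
m5 = m4 NOR m1 = 1 NOR 1 = 0
m7 = T NOR m2 = 1 NOR 0 = 0
m12 = m7 NOR m1 = 0 NOR 1 = 0
m16 = m7 NOR m5 = 0 NOR 0 = 1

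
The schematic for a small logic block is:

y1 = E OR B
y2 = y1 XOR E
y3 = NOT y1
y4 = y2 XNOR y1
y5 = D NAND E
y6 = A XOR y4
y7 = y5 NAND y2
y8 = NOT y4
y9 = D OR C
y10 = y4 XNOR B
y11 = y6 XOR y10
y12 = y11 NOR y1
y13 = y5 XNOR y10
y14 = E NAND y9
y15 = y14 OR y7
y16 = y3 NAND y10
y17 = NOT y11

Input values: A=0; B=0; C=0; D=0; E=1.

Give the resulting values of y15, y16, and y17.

y15 = 1, y16 = 1, y17 = 0

y1 = E OR B = 1 OR 0 = 1
y2 = y1 XOR E = 1 XOR 1 = 0
y3 = NOT y1 = NOT 1 = 0
y4 = y2 XNOR y1 = 0 XNOR 1 = 0
y5 = D NAND E = 0 NAND 1 = 1
y6 = A XOR y4 = 0 XOR 0 = 0
y7 = y5 NAND y2 = 1 NAND 0 = 1
y9 = D OR C = 0 OR 0 = 0
y10 = y4 XNOR B = 0 XNOR 0 = 1
y11 = y6 XOR y10 = 0 XOR 1 = 1
y14 = E NAND y9 = 1 NAND 0 = 1
y15 = y14 OR y7 = 1 OR 1 = 1
y16 = y3 NAND y10 = 0 NAND 1 = 1
y17 = NOT y11 = NOT 1 = 0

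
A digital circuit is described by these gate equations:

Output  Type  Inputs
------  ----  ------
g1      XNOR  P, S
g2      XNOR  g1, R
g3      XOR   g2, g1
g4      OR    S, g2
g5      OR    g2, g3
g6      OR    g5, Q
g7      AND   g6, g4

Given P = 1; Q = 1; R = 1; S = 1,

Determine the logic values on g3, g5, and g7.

g3 = 0, g5 = 1, g7 = 1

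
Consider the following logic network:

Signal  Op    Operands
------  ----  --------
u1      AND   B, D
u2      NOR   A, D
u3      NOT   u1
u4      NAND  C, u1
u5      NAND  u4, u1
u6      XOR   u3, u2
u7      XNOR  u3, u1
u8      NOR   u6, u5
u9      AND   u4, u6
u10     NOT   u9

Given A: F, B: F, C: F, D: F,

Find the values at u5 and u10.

u5 = T, u10 = T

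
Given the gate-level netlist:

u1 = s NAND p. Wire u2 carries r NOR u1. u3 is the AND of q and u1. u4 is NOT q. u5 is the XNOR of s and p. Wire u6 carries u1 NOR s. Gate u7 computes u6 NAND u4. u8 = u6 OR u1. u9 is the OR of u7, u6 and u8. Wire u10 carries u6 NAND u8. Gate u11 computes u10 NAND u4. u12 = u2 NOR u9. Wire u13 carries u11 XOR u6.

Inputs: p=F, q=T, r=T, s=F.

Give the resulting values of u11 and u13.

u1 = s NAND p = F NAND F = T
u4 = NOT q = NOT T = F
u6 = u1 NOR s = T NOR F = F
u8 = u6 OR u1 = F OR T = T
u10 = u6 NAND u8 = F NAND T = T
u11 = u10 NAND u4 = T NAND F = T
u13 = u11 XOR u6 = T XOR F = T

u11 = T, u13 = T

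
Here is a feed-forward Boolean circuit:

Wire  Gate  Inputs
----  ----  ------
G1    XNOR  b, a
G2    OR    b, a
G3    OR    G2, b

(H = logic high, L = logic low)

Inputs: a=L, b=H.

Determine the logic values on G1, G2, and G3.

G1 = L, G2 = H, G3 = H

G1 = b XNOR a = H XNOR L = L
G2 = b OR a = H OR L = H
G3 = G2 OR b = H OR H = H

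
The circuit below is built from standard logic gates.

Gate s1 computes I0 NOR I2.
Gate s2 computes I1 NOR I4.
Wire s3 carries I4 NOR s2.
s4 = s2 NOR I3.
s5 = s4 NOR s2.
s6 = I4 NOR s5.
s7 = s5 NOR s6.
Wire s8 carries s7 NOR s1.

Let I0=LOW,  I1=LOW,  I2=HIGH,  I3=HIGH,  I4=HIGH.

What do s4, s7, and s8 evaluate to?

s4 = LOW, s7 = LOW, s8 = HIGH

s1 = I0 NOR I2 = LOW NOR HIGH = LOW
s2 = I1 NOR I4 = LOW NOR HIGH = LOW
s4 = s2 NOR I3 = LOW NOR HIGH = LOW
s5 = s4 NOR s2 = LOW NOR LOW = HIGH
s6 = I4 NOR s5 = HIGH NOR HIGH = LOW
s7 = s5 NOR s6 = HIGH NOR LOW = LOW
s8 = s7 NOR s1 = LOW NOR LOW = HIGH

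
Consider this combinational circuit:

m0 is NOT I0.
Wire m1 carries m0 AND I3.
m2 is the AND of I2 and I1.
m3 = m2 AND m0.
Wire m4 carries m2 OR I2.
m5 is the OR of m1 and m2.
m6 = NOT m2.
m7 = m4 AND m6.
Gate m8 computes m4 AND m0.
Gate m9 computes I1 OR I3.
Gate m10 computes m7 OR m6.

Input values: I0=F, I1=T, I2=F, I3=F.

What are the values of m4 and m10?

m2 = I2 AND I1 = F AND T = F
m4 = m2 OR I2 = F OR F = F
m6 = NOT m2 = NOT F = T
m7 = m4 AND m6 = F AND T = F
m10 = m7 OR m6 = F OR T = T

m4 = F, m10 = T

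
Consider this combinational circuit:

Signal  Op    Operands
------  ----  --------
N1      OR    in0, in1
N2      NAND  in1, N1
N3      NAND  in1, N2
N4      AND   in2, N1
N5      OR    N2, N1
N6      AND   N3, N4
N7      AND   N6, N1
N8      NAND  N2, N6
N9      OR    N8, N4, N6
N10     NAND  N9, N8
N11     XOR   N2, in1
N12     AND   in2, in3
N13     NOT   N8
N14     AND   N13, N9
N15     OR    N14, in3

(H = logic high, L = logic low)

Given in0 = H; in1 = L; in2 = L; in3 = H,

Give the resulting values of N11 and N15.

N11 = H, N15 = H

N1 = in0 OR in1 = H OR L = H
N2 = in1 NAND N1 = L NAND H = H
N3 = in1 NAND N2 = L NAND H = H
N4 = in2 AND N1 = L AND H = L
N6 = N3 AND N4 = H AND L = L
N8 = N2 NAND N6 = H NAND L = H
N9 = N8 OR N4 OR N6 = H OR L OR L = H
N11 = N2 XOR in1 = H XOR L = H
N13 = NOT N8 = NOT H = L
N14 = N13 AND N9 = L AND H = L
N15 = N14 OR in3 = L OR H = H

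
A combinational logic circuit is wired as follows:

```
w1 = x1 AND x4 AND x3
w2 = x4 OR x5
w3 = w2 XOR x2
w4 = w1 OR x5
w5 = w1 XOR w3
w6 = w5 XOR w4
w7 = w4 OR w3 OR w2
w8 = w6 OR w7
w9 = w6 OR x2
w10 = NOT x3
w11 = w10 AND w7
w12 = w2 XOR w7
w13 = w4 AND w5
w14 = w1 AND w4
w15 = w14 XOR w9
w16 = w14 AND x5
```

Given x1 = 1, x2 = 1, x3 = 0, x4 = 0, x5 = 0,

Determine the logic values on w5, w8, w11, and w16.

w5 = 1; w8 = 1; w11 = 1; w16 = 0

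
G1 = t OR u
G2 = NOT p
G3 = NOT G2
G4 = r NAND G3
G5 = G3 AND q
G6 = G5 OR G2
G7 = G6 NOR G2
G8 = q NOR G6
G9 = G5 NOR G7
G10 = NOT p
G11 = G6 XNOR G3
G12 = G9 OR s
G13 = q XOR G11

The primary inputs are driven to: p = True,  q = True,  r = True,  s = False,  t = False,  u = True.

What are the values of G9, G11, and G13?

G2 = NOT p = NOT True = False
G3 = NOT G2 = NOT False = True
G5 = G3 AND q = True AND True = True
G6 = G5 OR G2 = True OR False = True
G7 = G6 NOR G2 = True NOR False = False
G9 = G5 NOR G7 = True NOR False = False
G11 = G6 XNOR G3 = True XNOR True = True
G13 = q XOR G11 = True XOR True = False

G9 = False  G11 = True  G13 = False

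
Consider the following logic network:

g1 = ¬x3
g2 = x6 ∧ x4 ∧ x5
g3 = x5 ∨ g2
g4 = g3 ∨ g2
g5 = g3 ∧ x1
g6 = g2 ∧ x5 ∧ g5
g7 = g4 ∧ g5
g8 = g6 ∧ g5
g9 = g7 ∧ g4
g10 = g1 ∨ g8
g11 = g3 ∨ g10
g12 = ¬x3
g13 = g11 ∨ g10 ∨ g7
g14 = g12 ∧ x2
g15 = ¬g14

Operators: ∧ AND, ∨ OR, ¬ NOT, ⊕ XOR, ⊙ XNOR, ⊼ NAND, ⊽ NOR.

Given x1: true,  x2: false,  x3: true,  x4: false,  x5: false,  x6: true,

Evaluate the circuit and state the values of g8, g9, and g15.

g2 = x6 AND x4 AND x5 = true AND false AND false = false
g3 = x5 OR g2 = false OR false = false
g4 = g3 OR g2 = false OR false = false
g5 = g3 AND x1 = false AND true = false
g6 = g2 AND x5 AND g5 = false AND false AND false = false
g7 = g4 AND g5 = false AND false = false
g8 = g6 AND g5 = false AND false = false
g9 = g7 AND g4 = false AND false = false
g12 = NOT x3 = NOT true = false
g14 = g12 AND x2 = false AND false = false
g15 = NOT g14 = NOT false = true

g8 = false  g9 = false  g15 = true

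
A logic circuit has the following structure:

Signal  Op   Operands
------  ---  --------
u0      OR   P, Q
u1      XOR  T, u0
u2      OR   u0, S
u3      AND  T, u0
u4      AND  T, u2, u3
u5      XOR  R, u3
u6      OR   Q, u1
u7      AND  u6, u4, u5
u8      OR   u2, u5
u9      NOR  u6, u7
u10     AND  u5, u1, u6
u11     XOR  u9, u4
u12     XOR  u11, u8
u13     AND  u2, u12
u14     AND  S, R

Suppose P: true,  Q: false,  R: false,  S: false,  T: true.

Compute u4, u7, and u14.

u0 = P OR Q = true OR false = true
u1 = T XOR u0 = true XOR true = false
u2 = u0 OR S = true OR false = true
u3 = T AND u0 = true AND true = true
u4 = T AND u2 AND u3 = true AND true AND true = true
u5 = R XOR u3 = false XOR true = true
u6 = Q OR u1 = false OR false = false
u7 = u6 AND u4 AND u5 = false AND true AND true = false
u14 = S AND R = false AND false = false

u4 = true, u7 = false, u14 = false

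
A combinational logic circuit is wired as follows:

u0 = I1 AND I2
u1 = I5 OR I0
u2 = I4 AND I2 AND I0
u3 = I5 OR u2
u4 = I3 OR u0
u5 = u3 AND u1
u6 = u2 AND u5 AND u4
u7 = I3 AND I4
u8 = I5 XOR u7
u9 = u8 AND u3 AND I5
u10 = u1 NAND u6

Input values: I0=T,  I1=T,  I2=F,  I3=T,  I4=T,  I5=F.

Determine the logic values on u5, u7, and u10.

u5 = F; u7 = T; u10 = T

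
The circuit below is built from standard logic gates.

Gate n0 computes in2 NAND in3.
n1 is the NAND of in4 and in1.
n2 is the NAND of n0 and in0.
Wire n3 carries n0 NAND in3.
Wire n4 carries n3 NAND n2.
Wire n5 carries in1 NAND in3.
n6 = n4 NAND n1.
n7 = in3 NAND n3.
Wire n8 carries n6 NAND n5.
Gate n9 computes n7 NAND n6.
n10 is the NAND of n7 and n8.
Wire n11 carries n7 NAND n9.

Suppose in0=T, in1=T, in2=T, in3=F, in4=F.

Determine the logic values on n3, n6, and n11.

n3 = T; n6 = F; n11 = F

n0 = in2 NAND in3 = T NAND F = T
n1 = in4 NAND in1 = F NAND T = T
n2 = n0 NAND in0 = T NAND T = F
n3 = n0 NAND in3 = T NAND F = T
n4 = n3 NAND n2 = T NAND F = T
n6 = n4 NAND n1 = T NAND T = F
n7 = in3 NAND n3 = F NAND T = T
n9 = n7 NAND n6 = T NAND F = T
n11 = n7 NAND n9 = T NAND T = F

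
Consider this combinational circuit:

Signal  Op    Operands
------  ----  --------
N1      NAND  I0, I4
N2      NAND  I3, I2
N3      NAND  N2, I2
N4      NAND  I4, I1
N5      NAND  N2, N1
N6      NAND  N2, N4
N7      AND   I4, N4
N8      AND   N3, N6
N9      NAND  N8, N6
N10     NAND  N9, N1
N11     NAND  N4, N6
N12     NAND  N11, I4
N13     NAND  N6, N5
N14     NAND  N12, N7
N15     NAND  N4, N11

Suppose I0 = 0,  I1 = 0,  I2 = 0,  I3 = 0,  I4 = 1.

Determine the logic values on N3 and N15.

N3 = 1, N15 = 0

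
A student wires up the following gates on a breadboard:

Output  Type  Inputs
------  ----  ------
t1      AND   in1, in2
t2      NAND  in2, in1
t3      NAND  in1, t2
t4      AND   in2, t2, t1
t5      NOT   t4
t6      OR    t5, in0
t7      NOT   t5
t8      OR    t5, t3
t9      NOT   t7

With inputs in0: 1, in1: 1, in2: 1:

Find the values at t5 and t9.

t5 = 1, t9 = 1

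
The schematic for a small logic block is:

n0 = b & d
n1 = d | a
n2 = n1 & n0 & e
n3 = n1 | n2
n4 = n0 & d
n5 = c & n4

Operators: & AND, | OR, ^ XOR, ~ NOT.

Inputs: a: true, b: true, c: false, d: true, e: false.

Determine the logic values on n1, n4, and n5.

n1 = true, n4 = true, n5 = false

n0 = b AND d = true AND true = true
n1 = d OR a = true OR true = true
n4 = n0 AND d = true AND true = true
n5 = c AND n4 = false AND true = false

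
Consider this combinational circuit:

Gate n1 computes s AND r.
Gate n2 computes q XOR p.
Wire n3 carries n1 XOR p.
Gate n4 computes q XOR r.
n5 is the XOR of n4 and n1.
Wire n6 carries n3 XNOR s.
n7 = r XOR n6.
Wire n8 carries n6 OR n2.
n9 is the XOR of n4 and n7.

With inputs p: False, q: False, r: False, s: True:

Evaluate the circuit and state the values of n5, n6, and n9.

n5 = False, n6 = False, n9 = False

n1 = s AND r = True AND False = False
n3 = n1 XOR p = False XOR False = False
n4 = q XOR r = False XOR False = False
n5 = n4 XOR n1 = False XOR False = False
n6 = n3 XNOR s = False XNOR True = False
n7 = r XOR n6 = False XOR False = False
n9 = n4 XOR n7 = False XOR False = False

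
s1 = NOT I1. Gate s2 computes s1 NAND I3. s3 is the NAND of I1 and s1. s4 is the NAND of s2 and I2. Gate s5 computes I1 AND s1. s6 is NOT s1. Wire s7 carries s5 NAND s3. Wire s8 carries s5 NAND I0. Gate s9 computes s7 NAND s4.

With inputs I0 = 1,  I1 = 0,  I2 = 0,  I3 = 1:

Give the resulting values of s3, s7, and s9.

s3 = 1, s7 = 1, s9 = 0

s1 = NOT I1 = NOT 0 = 1
s2 = s1 NAND I3 = 1 NAND 1 = 0
s3 = I1 NAND s1 = 0 NAND 1 = 1
s4 = s2 NAND I2 = 0 NAND 0 = 1
s5 = I1 AND s1 = 0 AND 1 = 0
s7 = s5 NAND s3 = 0 NAND 1 = 1
s9 = s7 NAND s4 = 1 NAND 1 = 0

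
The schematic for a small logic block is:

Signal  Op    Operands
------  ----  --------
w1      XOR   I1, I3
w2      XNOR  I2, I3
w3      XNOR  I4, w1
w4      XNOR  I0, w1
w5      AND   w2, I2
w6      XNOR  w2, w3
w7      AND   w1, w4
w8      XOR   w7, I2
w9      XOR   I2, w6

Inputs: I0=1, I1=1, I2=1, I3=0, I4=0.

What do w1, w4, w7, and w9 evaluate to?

w1 = 1  w4 = 1  w7 = 1  w9 = 0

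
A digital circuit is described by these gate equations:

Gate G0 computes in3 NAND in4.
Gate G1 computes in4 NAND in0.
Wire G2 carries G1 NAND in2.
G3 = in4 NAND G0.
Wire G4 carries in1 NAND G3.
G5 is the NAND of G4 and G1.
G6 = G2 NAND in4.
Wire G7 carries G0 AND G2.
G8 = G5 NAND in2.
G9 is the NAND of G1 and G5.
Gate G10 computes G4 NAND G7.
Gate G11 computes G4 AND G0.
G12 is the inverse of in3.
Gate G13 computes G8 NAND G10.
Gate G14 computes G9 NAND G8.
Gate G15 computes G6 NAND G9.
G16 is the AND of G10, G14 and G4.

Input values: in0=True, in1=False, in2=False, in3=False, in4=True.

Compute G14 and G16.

G14 = False, G16 = False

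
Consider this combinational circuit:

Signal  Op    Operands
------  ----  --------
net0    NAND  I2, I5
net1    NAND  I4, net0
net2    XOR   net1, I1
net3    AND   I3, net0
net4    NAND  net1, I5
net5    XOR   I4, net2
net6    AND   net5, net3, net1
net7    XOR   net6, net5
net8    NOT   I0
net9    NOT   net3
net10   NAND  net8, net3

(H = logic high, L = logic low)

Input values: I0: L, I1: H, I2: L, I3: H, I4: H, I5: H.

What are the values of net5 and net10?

net5 = L  net10 = L

net0 = I2 NAND I5 = L NAND H = H
net1 = I4 NAND net0 = H NAND H = L
net2 = net1 XOR I1 = L XOR H = H
net3 = I3 AND net0 = H AND H = H
net5 = I4 XOR net2 = H XOR H = L
net8 = NOT I0 = NOT L = H
net10 = net8 NAND net3 = H NAND H = L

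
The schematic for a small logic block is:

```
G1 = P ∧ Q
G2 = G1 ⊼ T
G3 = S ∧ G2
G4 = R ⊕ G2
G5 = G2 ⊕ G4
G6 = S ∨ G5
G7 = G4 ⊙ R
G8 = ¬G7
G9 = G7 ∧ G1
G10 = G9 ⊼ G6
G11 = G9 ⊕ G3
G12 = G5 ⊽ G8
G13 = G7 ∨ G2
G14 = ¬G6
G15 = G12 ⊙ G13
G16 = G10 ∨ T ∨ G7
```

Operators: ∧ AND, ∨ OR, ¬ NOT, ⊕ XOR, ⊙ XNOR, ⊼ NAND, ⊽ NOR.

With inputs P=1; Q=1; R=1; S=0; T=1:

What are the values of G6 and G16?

G1 = P AND Q = 1 AND 1 = 1
G2 = G1 NAND T = 1 NAND 1 = 0
G4 = R XOR G2 = 1 XOR 0 = 1
G5 = G2 XOR G4 = 0 XOR 1 = 1
G6 = S OR G5 = 0 OR 1 = 1
G7 = G4 XNOR R = 1 XNOR 1 = 1
G9 = G7 AND G1 = 1 AND 1 = 1
G10 = G9 NAND G6 = 1 NAND 1 = 0
G16 = G10 OR T OR G7 = 0 OR 1 OR 1 = 1

G6 = 1  G16 = 1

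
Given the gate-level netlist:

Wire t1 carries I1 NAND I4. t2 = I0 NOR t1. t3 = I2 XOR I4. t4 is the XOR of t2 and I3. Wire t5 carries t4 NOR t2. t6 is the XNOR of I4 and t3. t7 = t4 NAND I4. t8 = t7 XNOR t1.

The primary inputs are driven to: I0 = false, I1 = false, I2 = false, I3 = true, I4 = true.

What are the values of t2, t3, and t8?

t2 = false; t3 = true; t8 = false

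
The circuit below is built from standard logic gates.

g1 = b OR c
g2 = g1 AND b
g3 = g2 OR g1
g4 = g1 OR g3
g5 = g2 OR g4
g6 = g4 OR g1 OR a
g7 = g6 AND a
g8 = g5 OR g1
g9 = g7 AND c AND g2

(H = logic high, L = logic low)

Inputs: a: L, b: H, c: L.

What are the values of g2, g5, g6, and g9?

g1 = b OR c = H OR L = H
g2 = g1 AND b = H AND H = H
g3 = g2 OR g1 = H OR H = H
g4 = g1 OR g3 = H OR H = H
g5 = g2 OR g4 = H OR H = H
g6 = g4 OR g1 OR a = H OR H OR L = H
g7 = g6 AND a = H AND L = L
g9 = g7 AND c AND g2 = L AND L AND H = L

g2 = H; g5 = H; g6 = H; g9 = L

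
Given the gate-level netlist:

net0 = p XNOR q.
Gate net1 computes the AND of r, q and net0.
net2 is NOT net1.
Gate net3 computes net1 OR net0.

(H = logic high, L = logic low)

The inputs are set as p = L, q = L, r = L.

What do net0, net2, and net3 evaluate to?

net0 = H, net2 = H, net3 = H

net0 = p XNOR q = L XNOR L = H
net1 = r AND q AND net0 = L AND L AND H = L
net2 = NOT net1 = NOT L = H
net3 = net1 OR net0 = L OR H = H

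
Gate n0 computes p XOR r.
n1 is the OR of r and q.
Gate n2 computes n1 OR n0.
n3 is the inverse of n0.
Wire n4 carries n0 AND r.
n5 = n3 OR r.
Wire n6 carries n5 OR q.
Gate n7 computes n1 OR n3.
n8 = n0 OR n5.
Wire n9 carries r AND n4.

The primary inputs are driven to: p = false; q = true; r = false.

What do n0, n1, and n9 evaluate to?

n0 = false, n1 = true, n9 = false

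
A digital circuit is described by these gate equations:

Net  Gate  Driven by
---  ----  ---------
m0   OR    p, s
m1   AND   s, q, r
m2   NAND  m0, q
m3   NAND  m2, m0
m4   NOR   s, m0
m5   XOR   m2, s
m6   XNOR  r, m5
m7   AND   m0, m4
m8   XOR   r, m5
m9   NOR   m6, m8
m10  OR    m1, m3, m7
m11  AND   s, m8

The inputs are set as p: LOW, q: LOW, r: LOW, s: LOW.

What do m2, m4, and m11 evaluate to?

m2 = HIGH, m4 = HIGH, m11 = LOW

m0 = p OR s = LOW OR LOW = LOW
m2 = m0 NAND q = LOW NAND LOW = HIGH
m4 = s NOR m0 = LOW NOR LOW = HIGH
m5 = m2 XOR s = HIGH XOR LOW = HIGH
m8 = r XOR m5 = LOW XOR HIGH = HIGH
m11 = s AND m8 = LOW AND HIGH = LOW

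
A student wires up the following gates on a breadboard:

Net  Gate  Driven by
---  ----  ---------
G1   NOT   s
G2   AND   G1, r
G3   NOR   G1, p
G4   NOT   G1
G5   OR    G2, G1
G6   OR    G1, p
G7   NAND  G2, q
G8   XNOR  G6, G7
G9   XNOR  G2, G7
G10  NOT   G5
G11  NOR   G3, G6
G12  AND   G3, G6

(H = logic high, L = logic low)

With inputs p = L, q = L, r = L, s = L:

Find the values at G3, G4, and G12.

G3 = L, G4 = L, G12 = L

G1 = NOT s = NOT L = H
G3 = G1 NOR p = H NOR L = L
G4 = NOT G1 = NOT H = L
G6 = G1 OR p = H OR L = H
G12 = G3 AND G6 = L AND H = L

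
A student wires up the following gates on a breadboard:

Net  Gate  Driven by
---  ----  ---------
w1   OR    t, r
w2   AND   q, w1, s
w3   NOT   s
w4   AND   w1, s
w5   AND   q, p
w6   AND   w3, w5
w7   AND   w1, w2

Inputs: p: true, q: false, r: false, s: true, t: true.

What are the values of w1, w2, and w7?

w1 = true, w2 = false, w7 = false

w1 = t OR r = true OR false = true
w2 = q AND w1 AND s = false AND true AND true = false
w7 = w1 AND w2 = true AND false = false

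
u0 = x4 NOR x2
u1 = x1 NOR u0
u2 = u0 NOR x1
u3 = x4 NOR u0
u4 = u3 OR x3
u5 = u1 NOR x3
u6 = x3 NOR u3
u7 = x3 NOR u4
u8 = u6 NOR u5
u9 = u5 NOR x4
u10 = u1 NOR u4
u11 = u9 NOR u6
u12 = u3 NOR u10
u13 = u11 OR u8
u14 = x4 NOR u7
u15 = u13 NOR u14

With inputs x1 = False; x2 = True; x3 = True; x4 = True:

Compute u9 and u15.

u9 = False, u15 = False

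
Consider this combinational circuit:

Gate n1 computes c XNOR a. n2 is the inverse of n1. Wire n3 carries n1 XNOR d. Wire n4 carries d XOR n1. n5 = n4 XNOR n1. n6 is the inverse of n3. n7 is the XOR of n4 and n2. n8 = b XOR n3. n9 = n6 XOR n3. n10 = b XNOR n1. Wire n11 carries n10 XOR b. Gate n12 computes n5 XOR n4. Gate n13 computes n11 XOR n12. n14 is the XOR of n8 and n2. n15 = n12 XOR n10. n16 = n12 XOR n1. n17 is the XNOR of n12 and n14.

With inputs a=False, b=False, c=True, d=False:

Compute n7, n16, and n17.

n7 = True  n16 = True  n17 = False

n1 = c XNOR a = True XNOR False = False
n2 = NOT n1 = NOT False = True
n3 = n1 XNOR d = False XNOR False = True
n4 = d XOR n1 = False XOR False = False
n5 = n4 XNOR n1 = False XNOR False = True
n7 = n4 XOR n2 = False XOR True = True
n8 = b XOR n3 = False XOR True = True
n12 = n5 XOR n4 = True XOR False = True
n14 = n8 XOR n2 = True XOR True = False
n16 = n12 XOR n1 = True XOR False = True
n17 = n12 XNOR n14 = True XNOR False = False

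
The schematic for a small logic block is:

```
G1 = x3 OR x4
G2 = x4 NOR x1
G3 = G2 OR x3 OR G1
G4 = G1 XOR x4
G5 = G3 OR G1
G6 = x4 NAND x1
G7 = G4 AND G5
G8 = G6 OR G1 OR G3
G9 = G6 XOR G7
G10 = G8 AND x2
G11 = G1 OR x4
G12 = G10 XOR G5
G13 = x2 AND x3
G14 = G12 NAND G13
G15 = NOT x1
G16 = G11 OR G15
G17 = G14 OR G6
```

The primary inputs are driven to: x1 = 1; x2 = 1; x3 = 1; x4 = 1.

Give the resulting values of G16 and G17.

G16 = 1, G17 = 1

G1 = x3 OR x4 = 1 OR 1 = 1
G2 = x4 NOR x1 = 1 NOR 1 = 0
G3 = G2 OR x3 OR G1 = 0 OR 1 OR 1 = 1
G5 = G3 OR G1 = 1 OR 1 = 1
G6 = x4 NAND x1 = 1 NAND 1 = 0
G8 = G6 OR G1 OR G3 = 0 OR 1 OR 1 = 1
G10 = G8 AND x2 = 1 AND 1 = 1
G11 = G1 OR x4 = 1 OR 1 = 1
G12 = G10 XOR G5 = 1 XOR 1 = 0
G13 = x2 AND x3 = 1 AND 1 = 1
G14 = G12 NAND G13 = 0 NAND 1 = 1
G15 = NOT x1 = NOT 1 = 0
G16 = G11 OR G15 = 1 OR 0 = 1
G17 = G14 OR G6 = 1 OR 0 = 1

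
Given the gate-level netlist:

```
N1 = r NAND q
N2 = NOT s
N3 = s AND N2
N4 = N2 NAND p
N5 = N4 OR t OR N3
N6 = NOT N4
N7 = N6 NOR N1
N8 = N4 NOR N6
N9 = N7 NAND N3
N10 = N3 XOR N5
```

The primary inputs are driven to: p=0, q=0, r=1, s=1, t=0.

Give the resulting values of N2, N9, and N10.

N2 = 0, N9 = 1, N10 = 1

N1 = r NAND q = 1 NAND 0 = 1
N2 = NOT s = NOT 1 = 0
N3 = s AND N2 = 1 AND 0 = 0
N4 = N2 NAND p = 0 NAND 0 = 1
N5 = N4 OR t OR N3 = 1 OR 0 OR 0 = 1
N6 = NOT N4 = NOT 1 = 0
N7 = N6 NOR N1 = 0 NOR 1 = 0
N9 = N7 NAND N3 = 0 NAND 0 = 1
N10 = N3 XOR N5 = 0 XOR 1 = 1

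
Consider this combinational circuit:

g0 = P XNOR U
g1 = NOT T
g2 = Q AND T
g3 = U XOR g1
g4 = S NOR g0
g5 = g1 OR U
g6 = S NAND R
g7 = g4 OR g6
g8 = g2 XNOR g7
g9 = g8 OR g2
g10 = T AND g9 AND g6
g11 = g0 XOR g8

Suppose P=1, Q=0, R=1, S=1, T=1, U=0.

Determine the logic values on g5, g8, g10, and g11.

g0 = P XNOR U = 1 XNOR 0 = 0
g1 = NOT T = NOT 1 = 0
g2 = Q AND T = 0 AND 1 = 0
g4 = S NOR g0 = 1 NOR 0 = 0
g5 = g1 OR U = 0 OR 0 = 0
g6 = S NAND R = 1 NAND 1 = 0
g7 = g4 OR g6 = 0 OR 0 = 0
g8 = g2 XNOR g7 = 0 XNOR 0 = 1
g9 = g8 OR g2 = 1 OR 0 = 1
g10 = T AND g9 AND g6 = 1 AND 1 AND 0 = 0
g11 = g0 XOR g8 = 0 XOR 1 = 1

g5 = 0, g8 = 1, g10 = 0, g11 = 1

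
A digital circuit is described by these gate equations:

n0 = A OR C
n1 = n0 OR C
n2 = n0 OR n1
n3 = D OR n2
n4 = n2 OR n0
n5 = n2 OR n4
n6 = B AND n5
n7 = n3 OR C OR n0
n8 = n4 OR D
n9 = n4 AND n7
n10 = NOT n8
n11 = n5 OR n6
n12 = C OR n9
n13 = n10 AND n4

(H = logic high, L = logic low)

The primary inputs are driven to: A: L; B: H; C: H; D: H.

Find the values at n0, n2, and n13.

n0 = H, n2 = H, n13 = L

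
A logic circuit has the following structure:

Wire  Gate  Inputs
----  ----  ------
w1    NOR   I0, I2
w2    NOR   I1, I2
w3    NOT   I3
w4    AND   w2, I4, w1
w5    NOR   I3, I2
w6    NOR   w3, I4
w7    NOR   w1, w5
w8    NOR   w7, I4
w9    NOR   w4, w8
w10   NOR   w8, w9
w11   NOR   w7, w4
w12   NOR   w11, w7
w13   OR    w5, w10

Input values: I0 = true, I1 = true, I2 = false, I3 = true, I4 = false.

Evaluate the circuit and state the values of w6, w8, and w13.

w6 = true  w8 = false  w13 = false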